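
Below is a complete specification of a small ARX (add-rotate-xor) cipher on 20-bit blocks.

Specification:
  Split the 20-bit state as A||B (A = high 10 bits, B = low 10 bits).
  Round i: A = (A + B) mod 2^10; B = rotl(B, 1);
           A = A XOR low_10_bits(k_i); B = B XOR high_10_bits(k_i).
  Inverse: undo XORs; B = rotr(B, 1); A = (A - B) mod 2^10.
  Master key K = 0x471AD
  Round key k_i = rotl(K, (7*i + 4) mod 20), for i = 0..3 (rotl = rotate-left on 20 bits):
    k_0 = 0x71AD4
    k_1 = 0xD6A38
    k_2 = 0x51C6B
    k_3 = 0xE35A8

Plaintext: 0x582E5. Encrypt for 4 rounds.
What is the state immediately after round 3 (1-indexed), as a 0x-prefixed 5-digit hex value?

0xE37C6

s_0 = plaintext = 0x582E5
s_1 = Round(s_0, k_0) = 0xA440D
s_2 = Round(s_1, k_1) = 0x29B40
s_3 = Round(s_2, k_2) = 0xE37C6
s_4 = Round(s_3, k_3) = 0xBEC00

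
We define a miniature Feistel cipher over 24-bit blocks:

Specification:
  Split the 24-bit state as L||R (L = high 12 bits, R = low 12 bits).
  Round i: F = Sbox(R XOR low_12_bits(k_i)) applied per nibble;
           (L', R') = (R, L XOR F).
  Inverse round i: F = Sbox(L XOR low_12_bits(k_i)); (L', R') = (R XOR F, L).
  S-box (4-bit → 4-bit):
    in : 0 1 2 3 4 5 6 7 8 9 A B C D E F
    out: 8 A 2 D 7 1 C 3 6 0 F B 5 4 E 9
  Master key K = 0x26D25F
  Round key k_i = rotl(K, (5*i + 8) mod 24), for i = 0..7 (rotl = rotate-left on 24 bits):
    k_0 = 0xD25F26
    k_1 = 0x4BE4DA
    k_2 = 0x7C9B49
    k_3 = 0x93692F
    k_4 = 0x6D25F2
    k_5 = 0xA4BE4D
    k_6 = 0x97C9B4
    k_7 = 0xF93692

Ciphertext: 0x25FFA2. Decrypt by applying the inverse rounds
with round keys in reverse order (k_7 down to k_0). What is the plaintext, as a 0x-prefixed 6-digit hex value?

s_0 = ciphertext = 0x25FFA2
s_1 = InvRound(s_0, k_7) = 0x8F625F
s_2 = InvRound(s_1, k_6) = 0x82D8F6
s_3 = InvRound(s_2, k_5) = 0x43E82D
s_4 = InvRound(s_3, k_4) = 0x27843E
s_5 = InvRound(s_4, k_3) = 0xF2D278
s_6 = InvRound(s_5, k_2) = 0x5BFF2D
s_7 = InvRound(s_6, k_1) = 0x5EC5BF
s_8 = InvRound(s_7, k_0) = 0xAE05EC

0xAE05EC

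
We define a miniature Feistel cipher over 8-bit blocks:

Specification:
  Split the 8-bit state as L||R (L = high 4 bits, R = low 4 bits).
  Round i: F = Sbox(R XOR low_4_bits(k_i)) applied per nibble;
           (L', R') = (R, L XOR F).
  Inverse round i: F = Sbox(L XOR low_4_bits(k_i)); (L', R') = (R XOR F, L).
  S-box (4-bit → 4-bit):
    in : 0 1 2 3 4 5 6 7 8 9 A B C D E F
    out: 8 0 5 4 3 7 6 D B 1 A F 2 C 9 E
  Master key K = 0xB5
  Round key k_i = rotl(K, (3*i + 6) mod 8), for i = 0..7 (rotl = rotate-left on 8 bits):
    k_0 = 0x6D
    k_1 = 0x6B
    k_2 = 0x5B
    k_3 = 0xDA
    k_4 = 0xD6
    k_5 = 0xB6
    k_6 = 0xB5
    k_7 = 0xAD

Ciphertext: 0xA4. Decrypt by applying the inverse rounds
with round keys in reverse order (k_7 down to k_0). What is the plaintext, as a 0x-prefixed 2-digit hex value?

0x8A

s_0 = ciphertext = 0xA4
s_1 = InvRound(s_0, k_7) = 0x9A
s_2 = InvRound(s_1, k_6) = 0x89
s_3 = InvRound(s_2, k_5) = 0x08
s_4 = InvRound(s_3, k_4) = 0xE0
s_5 = InvRound(s_4, k_3) = 0x3E
s_6 = InvRound(s_5, k_2) = 0x53
s_7 = InvRound(s_6, k_1) = 0xA5
s_8 = InvRound(s_7, k_0) = 0x8A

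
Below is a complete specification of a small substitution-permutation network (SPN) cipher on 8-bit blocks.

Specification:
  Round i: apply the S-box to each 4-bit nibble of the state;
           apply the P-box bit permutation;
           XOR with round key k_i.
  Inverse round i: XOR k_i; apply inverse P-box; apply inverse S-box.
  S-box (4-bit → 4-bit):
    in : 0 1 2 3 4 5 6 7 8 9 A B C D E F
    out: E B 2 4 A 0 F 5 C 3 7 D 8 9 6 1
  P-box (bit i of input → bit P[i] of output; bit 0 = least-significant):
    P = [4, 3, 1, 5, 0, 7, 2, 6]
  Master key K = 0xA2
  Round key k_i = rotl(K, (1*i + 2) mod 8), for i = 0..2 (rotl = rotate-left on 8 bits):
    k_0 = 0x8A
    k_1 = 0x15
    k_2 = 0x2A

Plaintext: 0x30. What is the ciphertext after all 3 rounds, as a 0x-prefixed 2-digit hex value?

0x4D

s_0 = plaintext = 0x30
s_1 = Round(s_0, k_0) = 0xA4
s_2 = Round(s_1, k_1) = 0xB8
s_3 = Round(s_2, k_2) = 0x4D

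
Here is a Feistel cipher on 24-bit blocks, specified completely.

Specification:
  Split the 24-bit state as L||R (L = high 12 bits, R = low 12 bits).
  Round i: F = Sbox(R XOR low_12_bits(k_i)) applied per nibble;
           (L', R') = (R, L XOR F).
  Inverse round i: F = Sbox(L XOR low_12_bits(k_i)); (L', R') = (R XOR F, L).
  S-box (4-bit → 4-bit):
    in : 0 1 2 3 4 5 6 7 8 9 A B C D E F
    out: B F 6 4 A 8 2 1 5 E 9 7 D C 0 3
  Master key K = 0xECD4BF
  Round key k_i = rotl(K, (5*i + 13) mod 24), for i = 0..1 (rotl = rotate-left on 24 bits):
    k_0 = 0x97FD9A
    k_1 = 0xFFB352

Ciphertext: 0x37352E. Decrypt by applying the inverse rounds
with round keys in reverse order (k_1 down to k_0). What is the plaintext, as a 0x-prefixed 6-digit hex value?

0x7B4E41

s_0 = ciphertext = 0x37352E
s_1 = InvRound(s_0, k_1) = 0xE41373
s_2 = InvRound(s_1, k_0) = 0x7B4E41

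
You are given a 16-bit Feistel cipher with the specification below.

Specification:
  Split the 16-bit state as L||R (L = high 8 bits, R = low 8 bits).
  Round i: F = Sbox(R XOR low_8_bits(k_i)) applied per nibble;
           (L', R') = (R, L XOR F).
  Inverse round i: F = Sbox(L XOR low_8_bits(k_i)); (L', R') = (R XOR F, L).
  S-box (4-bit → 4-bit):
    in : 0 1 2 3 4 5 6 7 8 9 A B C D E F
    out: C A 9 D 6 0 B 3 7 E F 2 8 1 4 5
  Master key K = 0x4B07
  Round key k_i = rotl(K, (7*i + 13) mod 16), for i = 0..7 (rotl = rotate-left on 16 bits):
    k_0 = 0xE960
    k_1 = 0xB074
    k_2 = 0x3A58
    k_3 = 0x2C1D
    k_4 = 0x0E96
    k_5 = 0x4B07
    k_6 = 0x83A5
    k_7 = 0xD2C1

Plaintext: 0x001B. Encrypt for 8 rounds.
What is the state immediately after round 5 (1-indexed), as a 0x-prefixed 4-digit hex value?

s_0 = plaintext = 0x001B
s_1 = Round(s_0, k_0) = 0x1B32
s_2 = Round(s_1, k_1) = 0x3270
s_3 = Round(s_2, k_2) = 0x70A5
s_4 = Round(s_3, k_3) = 0xA557
s_5 = Round(s_4, k_4) = 0x572F
s_6 = Round(s_5, k_5) = 0x2FC0
s_7 = Round(s_6, k_6) = 0xC09F
s_8 = Round(s_7, k_7) = 0x9FC4

0x572F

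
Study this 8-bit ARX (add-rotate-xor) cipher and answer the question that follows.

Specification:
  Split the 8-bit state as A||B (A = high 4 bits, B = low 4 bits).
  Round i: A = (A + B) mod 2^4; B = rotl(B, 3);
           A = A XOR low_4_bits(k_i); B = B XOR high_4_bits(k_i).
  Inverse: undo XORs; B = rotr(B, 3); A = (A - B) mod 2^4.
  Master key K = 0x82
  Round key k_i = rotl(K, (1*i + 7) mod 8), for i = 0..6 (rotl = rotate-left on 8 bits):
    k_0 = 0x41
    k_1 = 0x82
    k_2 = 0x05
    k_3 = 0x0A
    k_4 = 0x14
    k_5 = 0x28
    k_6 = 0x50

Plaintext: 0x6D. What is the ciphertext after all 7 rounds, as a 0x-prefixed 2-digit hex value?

s_0 = plaintext = 0x6D
s_1 = Round(s_0, k_0) = 0x2A
s_2 = Round(s_1, k_1) = 0xED
s_3 = Round(s_2, k_2) = 0xEE
s_4 = Round(s_3, k_3) = 0x67
s_5 = Round(s_4, k_4) = 0x9A
s_6 = Round(s_5, k_5) = 0xB7
s_7 = Round(s_6, k_6) = 0x2E

0x2E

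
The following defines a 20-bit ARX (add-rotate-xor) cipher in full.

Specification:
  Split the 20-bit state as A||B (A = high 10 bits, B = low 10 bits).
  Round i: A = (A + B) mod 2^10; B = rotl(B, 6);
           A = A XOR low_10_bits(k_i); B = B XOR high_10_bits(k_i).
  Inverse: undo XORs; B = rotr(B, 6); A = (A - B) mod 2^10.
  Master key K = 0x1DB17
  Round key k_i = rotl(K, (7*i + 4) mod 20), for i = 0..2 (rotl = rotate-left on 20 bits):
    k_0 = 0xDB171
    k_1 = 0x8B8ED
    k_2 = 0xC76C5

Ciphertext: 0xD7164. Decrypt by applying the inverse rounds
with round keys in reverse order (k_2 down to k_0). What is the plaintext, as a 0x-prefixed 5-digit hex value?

0x199A0

s_0 = ciphertext = 0xD7164
s_1 = InvRound(s_0, k_2) = 0x80399
s_2 = InvRound(s_1, k_1) = 0xDDF76
s_3 = InvRound(s_2, k_0) = 0x199A0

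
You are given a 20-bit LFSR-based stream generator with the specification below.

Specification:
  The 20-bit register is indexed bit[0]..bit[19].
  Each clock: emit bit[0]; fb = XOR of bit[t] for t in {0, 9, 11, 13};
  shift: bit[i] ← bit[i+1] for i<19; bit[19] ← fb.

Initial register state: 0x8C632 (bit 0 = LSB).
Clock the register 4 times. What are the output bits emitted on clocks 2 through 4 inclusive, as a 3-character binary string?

reg_0 = 0x8C632
clock 1: out=0, reg = 0xC6319
clock 2: out=1, reg = 0xE318C
clock 3: out=0, reg = 0xF18C6
clock 4: out=0, reg = 0xF8C63

100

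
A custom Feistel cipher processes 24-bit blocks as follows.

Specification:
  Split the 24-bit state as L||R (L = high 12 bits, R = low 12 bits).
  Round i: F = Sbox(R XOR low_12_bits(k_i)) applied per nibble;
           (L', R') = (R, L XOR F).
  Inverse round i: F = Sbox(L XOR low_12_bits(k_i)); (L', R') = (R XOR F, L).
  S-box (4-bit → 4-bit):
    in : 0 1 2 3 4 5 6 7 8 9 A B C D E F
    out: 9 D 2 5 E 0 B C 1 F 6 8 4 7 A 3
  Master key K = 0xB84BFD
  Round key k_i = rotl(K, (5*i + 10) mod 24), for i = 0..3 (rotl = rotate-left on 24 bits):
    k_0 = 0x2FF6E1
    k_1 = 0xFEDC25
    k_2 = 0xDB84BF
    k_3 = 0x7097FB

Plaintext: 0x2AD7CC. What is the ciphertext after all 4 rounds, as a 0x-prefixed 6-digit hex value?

s_0 = plaintext = 0x2AD7CC
s_1 = Round(s_0, k_0) = 0x7CCF8A
s_2 = Round(s_1, k_1) = 0xF8A2AF
s_3 = Round(s_2, k_2) = 0x2AF453
s_4 = Round(s_3, k_3) = 0x4537CE

0x4537CE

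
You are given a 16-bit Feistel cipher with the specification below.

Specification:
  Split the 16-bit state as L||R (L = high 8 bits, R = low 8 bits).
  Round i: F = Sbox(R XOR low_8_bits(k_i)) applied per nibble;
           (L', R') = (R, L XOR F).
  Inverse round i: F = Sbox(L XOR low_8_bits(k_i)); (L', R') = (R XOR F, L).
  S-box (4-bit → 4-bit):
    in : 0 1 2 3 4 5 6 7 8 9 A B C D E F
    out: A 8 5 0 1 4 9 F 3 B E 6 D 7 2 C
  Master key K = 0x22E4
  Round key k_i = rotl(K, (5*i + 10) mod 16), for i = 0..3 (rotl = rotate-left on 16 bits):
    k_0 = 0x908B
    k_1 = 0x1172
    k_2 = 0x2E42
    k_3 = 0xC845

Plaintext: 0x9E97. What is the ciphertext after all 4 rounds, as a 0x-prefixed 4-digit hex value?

0x0417

s_0 = plaintext = 0x9E97
s_1 = Round(s_0, k_0) = 0x9713
s_2 = Round(s_1, k_1) = 0x130F
s_3 = Round(s_2, k_2) = 0x0F04
s_4 = Round(s_3, k_3) = 0x0417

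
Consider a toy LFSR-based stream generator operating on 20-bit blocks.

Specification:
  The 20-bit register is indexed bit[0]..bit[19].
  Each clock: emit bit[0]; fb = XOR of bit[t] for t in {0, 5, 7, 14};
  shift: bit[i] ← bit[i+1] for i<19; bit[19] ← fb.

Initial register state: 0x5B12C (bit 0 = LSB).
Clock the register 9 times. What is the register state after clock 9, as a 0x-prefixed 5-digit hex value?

reg_0 = 0x5B12C
clock 1: out=0, reg = 0xAD896
clock 2: out=0, reg = 0x56C4B
clock 3: out=1, reg = 0x2B625
clock 4: out=1, reg = 0x15B12
clock 5: out=0, reg = 0x8AD89
clock 6: out=1, reg = 0x456C4
clock 7: out=0, reg = 0x22B62
clock 8: out=0, reg = 0x915B1
clock 9: out=1, reg = 0xC8AD8

0xC8AD8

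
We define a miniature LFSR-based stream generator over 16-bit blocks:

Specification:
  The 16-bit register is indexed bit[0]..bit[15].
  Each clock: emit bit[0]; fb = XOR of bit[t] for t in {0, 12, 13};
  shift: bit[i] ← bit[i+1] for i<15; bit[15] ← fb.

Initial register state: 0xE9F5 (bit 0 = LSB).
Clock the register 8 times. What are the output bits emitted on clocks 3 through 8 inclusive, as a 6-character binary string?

101111

reg_0 = 0xE9F5
clock 1: out=1, reg = 0x74FA
clock 2: out=0, reg = 0x3A7D
clock 3: out=1, reg = 0x9D3E
clock 4: out=0, reg = 0xCE9F
clock 5: out=1, reg = 0xE74F
clock 6: out=1, reg = 0x73A7
clock 7: out=1, reg = 0xB9D3
clock 8: out=1, reg = 0xDCE9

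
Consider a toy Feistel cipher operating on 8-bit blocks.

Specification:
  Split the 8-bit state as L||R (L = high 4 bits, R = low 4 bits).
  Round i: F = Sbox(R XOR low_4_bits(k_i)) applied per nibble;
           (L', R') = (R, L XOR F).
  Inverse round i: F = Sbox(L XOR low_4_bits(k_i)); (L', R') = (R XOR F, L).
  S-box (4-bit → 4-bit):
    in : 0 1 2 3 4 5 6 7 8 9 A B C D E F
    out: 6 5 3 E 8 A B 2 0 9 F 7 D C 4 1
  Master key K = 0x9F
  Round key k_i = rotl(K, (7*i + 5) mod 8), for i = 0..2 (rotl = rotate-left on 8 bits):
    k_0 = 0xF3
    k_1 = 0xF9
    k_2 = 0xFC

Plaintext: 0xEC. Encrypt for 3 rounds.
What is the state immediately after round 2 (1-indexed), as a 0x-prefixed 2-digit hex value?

s_0 = plaintext = 0xEC
s_1 = Round(s_0, k_0) = 0xCF
s_2 = Round(s_1, k_1) = 0xF7
s_3 = Round(s_2, k_2) = 0x78

0xF7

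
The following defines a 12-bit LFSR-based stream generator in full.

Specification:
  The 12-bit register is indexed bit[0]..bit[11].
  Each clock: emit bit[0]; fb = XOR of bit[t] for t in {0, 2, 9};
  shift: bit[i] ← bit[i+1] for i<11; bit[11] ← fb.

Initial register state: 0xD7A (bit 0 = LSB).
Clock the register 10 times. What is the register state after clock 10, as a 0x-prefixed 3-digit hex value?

0xECB

reg_0 = 0xD7A
clock 1: out=0, reg = 0x6BD
clock 2: out=1, reg = 0xB5E
clock 3: out=0, reg = 0x5AF
clock 4: out=1, reg = 0x2D7
clock 5: out=1, reg = 0x96B
clock 6: out=1, reg = 0xCB5
clock 7: out=1, reg = 0x65A
clock 8: out=0, reg = 0xB2D
clock 9: out=1, reg = 0xD96
clock 10: out=0, reg = 0xECB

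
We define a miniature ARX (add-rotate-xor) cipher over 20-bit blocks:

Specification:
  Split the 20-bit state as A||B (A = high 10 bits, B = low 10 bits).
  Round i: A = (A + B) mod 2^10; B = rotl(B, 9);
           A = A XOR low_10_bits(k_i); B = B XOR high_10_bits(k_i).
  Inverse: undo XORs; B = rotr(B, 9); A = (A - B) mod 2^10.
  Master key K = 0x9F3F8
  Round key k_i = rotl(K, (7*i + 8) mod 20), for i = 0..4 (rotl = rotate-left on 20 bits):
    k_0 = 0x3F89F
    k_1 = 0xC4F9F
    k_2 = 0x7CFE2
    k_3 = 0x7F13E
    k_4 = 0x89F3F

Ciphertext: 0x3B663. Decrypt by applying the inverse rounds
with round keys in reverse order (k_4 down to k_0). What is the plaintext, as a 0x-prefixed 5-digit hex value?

0xA496D

s_0 = ciphertext = 0x3B663
s_1 = InvRound(s_0, k_4) = 0xD2888
s_2 = InvRound(s_1, k_3) = 0xE32E8
s_3 = InvRound(s_2, k_2) = 0x8DE37
s_4 = InvRound(s_3, k_1) = 0xD8248
s_5 = InvRound(s_4, k_0) = 0xA496D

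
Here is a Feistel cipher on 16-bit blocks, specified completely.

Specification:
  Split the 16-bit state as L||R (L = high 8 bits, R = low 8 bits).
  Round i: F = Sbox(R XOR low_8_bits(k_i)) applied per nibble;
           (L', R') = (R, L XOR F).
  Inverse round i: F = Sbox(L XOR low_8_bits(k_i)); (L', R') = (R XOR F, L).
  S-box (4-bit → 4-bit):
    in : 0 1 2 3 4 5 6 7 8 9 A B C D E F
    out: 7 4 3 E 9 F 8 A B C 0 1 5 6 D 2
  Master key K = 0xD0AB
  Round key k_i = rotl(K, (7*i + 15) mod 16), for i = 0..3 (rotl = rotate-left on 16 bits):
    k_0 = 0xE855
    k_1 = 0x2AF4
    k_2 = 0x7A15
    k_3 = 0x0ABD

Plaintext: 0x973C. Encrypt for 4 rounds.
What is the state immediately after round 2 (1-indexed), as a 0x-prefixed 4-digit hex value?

0x1BEE

s_0 = plaintext = 0x973C
s_1 = Round(s_0, k_0) = 0x3C1B
s_2 = Round(s_1, k_1) = 0x1BEE
s_3 = Round(s_2, k_2) = 0xEE3A
s_4 = Round(s_3, k_3) = 0x3A54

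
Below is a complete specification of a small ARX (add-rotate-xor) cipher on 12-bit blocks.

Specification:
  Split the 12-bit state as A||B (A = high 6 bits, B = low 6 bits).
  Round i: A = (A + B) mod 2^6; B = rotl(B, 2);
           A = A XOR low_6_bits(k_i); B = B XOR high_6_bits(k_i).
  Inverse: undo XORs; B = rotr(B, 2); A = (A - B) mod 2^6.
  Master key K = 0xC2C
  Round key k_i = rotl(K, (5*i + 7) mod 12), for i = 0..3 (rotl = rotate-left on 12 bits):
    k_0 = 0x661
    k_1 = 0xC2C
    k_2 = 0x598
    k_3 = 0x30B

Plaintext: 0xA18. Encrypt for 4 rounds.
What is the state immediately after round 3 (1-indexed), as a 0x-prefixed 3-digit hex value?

s_0 = plaintext = 0xA18
s_1 = Round(s_0, k_0) = 0x878
s_2 = Round(s_1, k_1) = 0xD53
s_3 = Round(s_2, k_2) = 0x41B
s_4 = Round(s_3, k_3) = 0x821

0x41B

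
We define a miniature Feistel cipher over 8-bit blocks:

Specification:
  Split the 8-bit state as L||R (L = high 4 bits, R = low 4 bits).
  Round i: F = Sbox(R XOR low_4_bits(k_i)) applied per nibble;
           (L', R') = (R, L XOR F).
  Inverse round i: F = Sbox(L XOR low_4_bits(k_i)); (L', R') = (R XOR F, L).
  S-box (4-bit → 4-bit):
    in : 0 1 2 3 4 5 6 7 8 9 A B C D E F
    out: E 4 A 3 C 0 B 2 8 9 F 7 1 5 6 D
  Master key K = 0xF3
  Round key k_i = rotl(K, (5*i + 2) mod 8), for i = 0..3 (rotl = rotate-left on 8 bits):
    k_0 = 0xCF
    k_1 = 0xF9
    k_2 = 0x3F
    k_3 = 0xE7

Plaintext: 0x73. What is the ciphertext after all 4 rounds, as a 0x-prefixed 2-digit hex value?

0x2E

s_0 = plaintext = 0x73
s_1 = Round(s_0, k_0) = 0x36
s_2 = Round(s_1, k_1) = 0x6E
s_3 = Round(s_2, k_2) = 0xE2
s_4 = Round(s_3, k_3) = 0x2E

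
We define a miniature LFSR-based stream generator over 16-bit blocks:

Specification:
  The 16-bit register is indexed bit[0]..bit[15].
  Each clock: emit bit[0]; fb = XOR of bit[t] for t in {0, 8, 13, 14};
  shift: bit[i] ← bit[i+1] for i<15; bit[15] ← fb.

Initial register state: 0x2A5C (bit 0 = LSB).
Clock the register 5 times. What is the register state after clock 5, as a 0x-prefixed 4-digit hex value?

0x1952

reg_0 = 0x2A5C
clock 1: out=0, reg = 0x952E
clock 2: out=0, reg = 0xCA97
clock 3: out=1, reg = 0x654B
clock 4: out=1, reg = 0x32A5
clock 5: out=1, reg = 0x1952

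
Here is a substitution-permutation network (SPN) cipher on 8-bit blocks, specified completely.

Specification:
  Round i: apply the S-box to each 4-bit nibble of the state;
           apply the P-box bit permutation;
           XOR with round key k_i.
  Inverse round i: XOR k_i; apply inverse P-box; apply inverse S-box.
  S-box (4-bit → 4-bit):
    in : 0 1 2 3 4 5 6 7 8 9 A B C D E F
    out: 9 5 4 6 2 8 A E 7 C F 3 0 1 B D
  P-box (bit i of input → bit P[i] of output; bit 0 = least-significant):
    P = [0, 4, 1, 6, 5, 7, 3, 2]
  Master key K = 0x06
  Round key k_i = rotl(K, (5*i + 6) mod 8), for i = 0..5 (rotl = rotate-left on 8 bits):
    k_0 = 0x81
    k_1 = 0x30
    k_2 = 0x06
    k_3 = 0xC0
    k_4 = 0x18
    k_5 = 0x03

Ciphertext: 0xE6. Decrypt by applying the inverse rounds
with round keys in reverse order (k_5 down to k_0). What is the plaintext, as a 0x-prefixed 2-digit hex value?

s_0 = ciphertext = 0xE6
s_1 = InvRound(s_0, k_5) = 0xE0
s_2 = InvRound(s_1, k_4) = 0x86
s_3 = InvRound(s_2, k_3) = 0x59
s_4 = InvRound(s_3, k_2) = 0x9A
s_5 = InvRound(s_4, k_1) = 0x82
s_6 = InvRound(s_5, k_0) = 0xC1

0xC1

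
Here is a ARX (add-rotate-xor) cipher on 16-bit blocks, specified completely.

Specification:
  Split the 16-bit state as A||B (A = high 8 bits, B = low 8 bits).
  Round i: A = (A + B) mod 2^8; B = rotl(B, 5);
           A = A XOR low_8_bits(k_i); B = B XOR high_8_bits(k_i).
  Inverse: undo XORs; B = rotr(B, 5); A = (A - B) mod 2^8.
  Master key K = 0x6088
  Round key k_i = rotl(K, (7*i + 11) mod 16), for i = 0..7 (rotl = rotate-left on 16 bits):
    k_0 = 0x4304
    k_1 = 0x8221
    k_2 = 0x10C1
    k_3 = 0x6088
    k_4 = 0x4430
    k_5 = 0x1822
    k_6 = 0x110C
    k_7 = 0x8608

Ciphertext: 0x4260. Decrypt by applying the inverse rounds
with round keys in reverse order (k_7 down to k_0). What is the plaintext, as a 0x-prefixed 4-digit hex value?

0xCB1A

s_0 = ciphertext = 0x4260
s_1 = InvRound(s_0, k_7) = 0x1337
s_2 = InvRound(s_1, k_6) = 0xEE31
s_3 = InvRound(s_2, k_5) = 0x8349
s_4 = InvRound(s_3, k_4) = 0x4B68
s_5 = InvRound(s_4, k_3) = 0x8340
s_6 = InvRound(s_5, k_2) = 0xC082
s_7 = InvRound(s_6, k_1) = 0xE100
s_8 = InvRound(s_7, k_0) = 0xCB1A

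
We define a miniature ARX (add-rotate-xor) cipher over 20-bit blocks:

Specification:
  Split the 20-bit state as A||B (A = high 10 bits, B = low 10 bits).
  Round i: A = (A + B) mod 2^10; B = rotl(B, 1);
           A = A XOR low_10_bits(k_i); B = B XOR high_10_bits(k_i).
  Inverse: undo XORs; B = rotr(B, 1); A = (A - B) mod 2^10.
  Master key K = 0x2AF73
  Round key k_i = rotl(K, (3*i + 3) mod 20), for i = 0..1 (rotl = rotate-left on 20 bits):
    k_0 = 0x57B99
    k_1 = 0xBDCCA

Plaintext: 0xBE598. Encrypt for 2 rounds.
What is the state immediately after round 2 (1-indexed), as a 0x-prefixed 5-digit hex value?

s_0 = plaintext = 0xBE598
s_1 = Round(s_0, k_0) = 0xC226E
s_2 = Round(s_1, k_1) = 0x6F22A

0x6F22A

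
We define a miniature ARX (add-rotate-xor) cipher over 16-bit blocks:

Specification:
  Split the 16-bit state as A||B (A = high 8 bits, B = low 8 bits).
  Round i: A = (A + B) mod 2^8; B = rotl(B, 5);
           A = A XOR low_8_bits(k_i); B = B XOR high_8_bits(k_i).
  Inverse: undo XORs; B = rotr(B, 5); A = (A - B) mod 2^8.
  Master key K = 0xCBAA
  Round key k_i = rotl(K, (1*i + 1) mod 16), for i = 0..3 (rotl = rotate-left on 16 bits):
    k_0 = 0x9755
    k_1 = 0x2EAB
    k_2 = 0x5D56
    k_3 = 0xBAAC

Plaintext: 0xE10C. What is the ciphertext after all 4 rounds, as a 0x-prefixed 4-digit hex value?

s_0 = plaintext = 0xE10C
s_1 = Round(s_0, k_0) = 0xB816
s_2 = Round(s_1, k_1) = 0x65EC
s_3 = Round(s_2, k_2) = 0x07C0
s_4 = Round(s_3, k_3) = 0x6BA2

0x6BA2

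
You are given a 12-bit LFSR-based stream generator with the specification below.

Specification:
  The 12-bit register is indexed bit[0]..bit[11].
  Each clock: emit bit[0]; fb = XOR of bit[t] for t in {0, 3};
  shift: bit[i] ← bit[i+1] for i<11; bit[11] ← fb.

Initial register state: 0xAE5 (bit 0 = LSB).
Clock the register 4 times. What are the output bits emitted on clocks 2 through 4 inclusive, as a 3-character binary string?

reg_0 = 0xAE5
clock 1: out=1, reg = 0xD72
clock 2: out=0, reg = 0x6B9
clock 3: out=1, reg = 0x35C
clock 4: out=0, reg = 0x9AE

010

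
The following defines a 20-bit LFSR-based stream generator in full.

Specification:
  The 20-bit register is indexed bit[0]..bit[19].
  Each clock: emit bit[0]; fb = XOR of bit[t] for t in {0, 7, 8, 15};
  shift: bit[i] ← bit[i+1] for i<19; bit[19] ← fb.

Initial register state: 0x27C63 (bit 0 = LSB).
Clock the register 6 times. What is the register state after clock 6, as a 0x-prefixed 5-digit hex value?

0x0C9F1

reg_0 = 0x27C63
clock 1: out=1, reg = 0x93E31
clock 2: out=1, reg = 0xC9F18
clock 3: out=0, reg = 0x64F8C
clock 4: out=0, reg = 0x327C6
clock 5: out=0, reg = 0x193E3
clock 6: out=1, reg = 0x0C9F1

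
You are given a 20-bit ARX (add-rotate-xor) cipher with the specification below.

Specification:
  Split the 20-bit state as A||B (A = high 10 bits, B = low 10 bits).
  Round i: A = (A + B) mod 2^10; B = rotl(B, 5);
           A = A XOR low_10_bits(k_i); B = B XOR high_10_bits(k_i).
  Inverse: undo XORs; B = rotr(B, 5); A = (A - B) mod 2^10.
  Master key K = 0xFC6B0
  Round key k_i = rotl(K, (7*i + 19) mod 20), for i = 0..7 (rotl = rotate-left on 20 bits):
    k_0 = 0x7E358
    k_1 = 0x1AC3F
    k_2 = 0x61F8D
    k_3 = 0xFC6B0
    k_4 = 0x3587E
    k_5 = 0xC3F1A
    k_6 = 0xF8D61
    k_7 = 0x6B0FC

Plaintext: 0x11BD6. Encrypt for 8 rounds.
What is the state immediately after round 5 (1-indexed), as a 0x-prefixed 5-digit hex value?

s_0 = plaintext = 0x11BD6
s_1 = Round(s_0, k_0) = 0xD1326
s_2 = Round(s_1, k_1) = 0x954B2
s_3 = Round(s_2, k_2) = 0x22BC2
s_4 = Round(s_3, k_3) = 0xBF3AF
s_5 = Round(s_4, k_4) = 0xB552B
s_6 = Round(s_5, k_5) = 0xC6A66
s_7 = Round(s_6, k_6) = 0x38730
s_8 = Round(s_7, k_7) = 0x3B7B5

0xB552B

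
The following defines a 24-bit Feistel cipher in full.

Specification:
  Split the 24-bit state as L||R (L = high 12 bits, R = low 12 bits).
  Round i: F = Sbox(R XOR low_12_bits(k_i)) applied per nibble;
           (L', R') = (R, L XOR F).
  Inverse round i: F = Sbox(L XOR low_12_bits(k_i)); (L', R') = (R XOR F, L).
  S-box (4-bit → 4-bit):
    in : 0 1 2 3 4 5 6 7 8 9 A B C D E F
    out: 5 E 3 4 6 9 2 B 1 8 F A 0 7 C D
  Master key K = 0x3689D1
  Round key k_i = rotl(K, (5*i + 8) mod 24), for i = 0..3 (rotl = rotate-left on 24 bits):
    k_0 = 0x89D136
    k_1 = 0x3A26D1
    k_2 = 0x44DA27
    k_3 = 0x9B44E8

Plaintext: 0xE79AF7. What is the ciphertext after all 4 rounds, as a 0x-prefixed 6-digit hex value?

0x044FF5

s_0 = plaintext = 0xE79AF7
s_1 = Round(s_0, k_0) = 0xAF7477
s_2 = Round(s_1, k_1) = 0x477905
s_3 = Round(s_2, k_2) = 0x905044
s_4 = Round(s_3, k_3) = 0x044FF5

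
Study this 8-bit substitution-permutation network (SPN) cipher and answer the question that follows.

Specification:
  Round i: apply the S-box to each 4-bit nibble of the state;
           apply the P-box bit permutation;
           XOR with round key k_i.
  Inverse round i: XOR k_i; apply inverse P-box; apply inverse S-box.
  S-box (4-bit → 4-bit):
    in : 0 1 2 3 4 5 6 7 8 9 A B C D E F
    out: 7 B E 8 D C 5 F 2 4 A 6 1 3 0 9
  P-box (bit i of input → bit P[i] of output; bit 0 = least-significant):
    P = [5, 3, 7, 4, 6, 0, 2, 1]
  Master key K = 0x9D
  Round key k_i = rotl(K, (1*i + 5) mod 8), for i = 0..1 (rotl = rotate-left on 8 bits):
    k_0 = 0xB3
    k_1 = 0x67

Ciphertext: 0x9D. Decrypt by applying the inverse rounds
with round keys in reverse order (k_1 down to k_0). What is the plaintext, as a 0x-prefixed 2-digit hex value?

0x6E

s_0 = ciphertext = 0x9D
s_1 = InvRound(s_0, k_1) = 0xF7
s_2 = InvRound(s_1, k_0) = 0x6E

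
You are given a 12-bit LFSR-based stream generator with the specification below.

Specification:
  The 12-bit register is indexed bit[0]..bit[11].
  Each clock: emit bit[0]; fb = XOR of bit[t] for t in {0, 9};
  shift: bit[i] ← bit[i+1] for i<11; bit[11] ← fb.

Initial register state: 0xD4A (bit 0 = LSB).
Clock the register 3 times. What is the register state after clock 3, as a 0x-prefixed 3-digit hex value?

0x9A9

reg_0 = 0xD4A
clock 1: out=0, reg = 0x6A5
clock 2: out=1, reg = 0x352
clock 3: out=0, reg = 0x9A9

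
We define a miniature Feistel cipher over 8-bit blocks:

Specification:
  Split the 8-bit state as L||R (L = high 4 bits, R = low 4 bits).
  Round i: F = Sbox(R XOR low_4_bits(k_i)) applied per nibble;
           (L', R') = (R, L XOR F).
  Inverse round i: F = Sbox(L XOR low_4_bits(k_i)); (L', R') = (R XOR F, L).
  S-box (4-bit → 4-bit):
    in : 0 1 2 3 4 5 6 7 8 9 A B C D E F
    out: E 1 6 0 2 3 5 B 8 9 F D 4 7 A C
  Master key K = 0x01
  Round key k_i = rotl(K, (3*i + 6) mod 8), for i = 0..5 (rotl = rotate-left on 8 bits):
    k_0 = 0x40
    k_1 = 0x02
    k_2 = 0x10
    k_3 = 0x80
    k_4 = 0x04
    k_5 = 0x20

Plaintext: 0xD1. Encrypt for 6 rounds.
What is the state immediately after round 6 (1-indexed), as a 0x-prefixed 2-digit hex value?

s_0 = plaintext = 0xD1
s_1 = Round(s_0, k_0) = 0x1C
s_2 = Round(s_1, k_1) = 0xCB
s_3 = Round(s_2, k_2) = 0xB1
s_4 = Round(s_3, k_3) = 0x1A
s_5 = Round(s_4, k_4) = 0xAB
s_6 = Round(s_5, k_5) = 0xB7

0xB7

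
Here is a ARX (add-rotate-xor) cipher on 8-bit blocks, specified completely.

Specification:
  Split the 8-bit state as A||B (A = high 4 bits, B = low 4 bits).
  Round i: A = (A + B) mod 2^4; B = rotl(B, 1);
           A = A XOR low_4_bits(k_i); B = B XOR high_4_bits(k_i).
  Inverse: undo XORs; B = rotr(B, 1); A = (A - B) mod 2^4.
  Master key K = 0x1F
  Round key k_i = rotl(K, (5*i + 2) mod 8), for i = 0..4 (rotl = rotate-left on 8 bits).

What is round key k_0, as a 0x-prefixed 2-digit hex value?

K = 0x1F
k_0 = rotl(K, (5*0+2) mod 8) = rotl(K, 2) = 0x7C

0x7C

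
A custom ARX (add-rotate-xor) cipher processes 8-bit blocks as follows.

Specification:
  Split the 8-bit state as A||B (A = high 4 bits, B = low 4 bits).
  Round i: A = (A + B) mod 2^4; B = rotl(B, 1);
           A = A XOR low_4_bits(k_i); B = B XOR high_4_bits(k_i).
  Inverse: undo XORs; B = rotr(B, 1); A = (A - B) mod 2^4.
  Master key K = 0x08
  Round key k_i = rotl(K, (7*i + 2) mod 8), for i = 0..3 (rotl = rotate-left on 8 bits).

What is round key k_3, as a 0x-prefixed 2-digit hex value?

K = 0x08
k_0 = rotl(K, (7*0+2) mod 8) = rotl(K, 2) = 0x20
k_1 = rotl(K, (7*1+2) mod 8) = rotl(K, 1) = 0x10
k_2 = rotl(K, (7*2+2) mod 8) = rotl(K, 0) = 0x08
k_3 = rotl(K, (7*3+2) mod 8) = rotl(K, 7) = 0x04

0x04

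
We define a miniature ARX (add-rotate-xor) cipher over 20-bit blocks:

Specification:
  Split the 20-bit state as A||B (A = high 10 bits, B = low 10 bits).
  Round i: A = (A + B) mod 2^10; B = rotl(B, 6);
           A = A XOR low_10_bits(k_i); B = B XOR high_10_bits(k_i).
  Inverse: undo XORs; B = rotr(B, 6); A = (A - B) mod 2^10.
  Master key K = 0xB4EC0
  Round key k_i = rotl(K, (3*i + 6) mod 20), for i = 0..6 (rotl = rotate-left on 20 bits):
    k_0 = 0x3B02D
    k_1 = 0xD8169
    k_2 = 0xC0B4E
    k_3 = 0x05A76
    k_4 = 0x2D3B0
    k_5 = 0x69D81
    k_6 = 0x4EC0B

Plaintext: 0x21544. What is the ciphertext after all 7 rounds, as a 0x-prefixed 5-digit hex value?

s_0 = plaintext = 0x21544
s_1 = Round(s_0, k_0) = 0x791F8
s_2 = Round(s_1, k_1) = 0xAD57F
s_3 = Round(s_2, k_2) = 0xDE8D5
s_4 = Round(s_3, k_3) = 0x8E55B
s_5 = Round(s_4, k_4) = 0x09261
s_6 = Round(s_5, k_5) = 0xC11C1
s_7 = Round(s_6, k_6) = 0x33967

0x33967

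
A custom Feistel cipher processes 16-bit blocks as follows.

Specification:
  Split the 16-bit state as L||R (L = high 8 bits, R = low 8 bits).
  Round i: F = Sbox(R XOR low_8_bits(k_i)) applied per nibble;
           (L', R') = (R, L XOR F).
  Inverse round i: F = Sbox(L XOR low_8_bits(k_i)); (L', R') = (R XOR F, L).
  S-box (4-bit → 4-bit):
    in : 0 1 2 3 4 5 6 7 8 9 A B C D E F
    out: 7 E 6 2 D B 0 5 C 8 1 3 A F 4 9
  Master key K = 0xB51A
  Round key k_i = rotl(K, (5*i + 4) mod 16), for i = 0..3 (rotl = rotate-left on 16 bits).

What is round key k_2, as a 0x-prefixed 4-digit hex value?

0xAD46

K = 0xB51A
k_0 = rotl(K, (5*0+4) mod 16) = rotl(K, 4) = 0x51AB
k_1 = rotl(K, (5*1+4) mod 16) = rotl(K, 9) = 0x356A
k_2 = rotl(K, (5*2+4) mod 16) = rotl(K, 14) = 0xAD46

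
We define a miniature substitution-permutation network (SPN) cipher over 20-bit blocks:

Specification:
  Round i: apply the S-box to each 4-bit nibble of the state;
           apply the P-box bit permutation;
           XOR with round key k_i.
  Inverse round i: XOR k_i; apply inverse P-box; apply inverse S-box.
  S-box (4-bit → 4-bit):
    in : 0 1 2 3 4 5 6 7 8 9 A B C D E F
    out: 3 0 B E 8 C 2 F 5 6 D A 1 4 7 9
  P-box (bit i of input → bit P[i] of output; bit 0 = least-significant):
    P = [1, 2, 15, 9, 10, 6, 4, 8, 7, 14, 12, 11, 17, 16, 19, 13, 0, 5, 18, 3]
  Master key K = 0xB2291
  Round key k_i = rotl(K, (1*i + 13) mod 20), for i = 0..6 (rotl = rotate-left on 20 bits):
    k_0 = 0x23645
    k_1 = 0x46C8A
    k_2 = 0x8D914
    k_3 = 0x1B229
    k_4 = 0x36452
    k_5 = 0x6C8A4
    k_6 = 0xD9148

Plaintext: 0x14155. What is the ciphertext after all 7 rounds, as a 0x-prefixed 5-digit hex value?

0x699C2

s_0 = plaintext = 0x14155
s_1 = Round(s_0, k_0) = 0x29555
s_2 = Round(s_1, k_1) = 0xDF7B3
s_3 = Round(s_2, k_2) = 0xE22D0
s_4 = Round(s_3, k_3) = 0x6DA9E
s_5 = Round(s_4, k_4) = 0xBFCA4
s_6 = Round(s_5, k_5) = 0x4EF1C
s_7 = Round(s_6, k_6) = 0x699C2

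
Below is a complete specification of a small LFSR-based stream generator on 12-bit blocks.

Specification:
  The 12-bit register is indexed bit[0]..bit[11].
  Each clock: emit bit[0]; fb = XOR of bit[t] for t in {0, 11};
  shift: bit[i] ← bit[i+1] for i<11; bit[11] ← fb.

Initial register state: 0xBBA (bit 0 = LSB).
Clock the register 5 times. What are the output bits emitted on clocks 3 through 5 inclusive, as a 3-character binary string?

011

reg_0 = 0xBBA
clock 1: out=0, reg = 0xDDD
clock 2: out=1, reg = 0x6EE
clock 3: out=0, reg = 0x377
clock 4: out=1, reg = 0x9BB
clock 5: out=1, reg = 0x4DD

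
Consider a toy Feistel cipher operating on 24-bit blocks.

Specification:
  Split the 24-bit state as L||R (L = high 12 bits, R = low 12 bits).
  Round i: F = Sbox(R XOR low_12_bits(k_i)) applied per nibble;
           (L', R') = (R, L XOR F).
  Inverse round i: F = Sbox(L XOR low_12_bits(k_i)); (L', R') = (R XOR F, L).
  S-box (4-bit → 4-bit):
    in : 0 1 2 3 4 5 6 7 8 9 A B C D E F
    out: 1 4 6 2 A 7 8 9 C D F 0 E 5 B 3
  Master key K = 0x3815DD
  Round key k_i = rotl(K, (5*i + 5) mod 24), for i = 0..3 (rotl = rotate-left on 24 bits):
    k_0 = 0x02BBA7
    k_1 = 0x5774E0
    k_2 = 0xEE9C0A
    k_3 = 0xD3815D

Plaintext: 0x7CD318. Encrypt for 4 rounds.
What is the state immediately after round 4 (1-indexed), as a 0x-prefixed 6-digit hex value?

s_0 = plaintext = 0x7CD318
s_1 = Round(s_0, k_0) = 0x318BCE
s_2 = Round(s_1, k_1) = 0xBCE073
s_3 = Round(s_2, k_2) = 0x073553
s_4 = Round(s_3, k_3) = 0x553A68

0x553A68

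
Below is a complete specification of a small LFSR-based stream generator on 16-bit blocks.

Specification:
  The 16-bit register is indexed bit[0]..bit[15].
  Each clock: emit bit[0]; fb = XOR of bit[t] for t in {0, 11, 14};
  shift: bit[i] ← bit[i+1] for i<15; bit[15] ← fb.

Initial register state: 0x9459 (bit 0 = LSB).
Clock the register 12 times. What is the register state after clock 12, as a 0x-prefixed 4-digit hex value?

reg_0 = 0x9459
clock 1: out=1, reg = 0xCA2C
clock 2: out=0, reg = 0x6516
clock 3: out=0, reg = 0xB28B
clock 4: out=1, reg = 0xD945
clock 5: out=1, reg = 0xECA2
clock 6: out=0, reg = 0x7651
clock 7: out=1, reg = 0x3B28
clock 8: out=0, reg = 0x9D94
clock 9: out=0, reg = 0xCECA
clock 10: out=0, reg = 0x6765
clock 11: out=1, reg = 0x33B2
clock 12: out=0, reg = 0x19D9

0x19D9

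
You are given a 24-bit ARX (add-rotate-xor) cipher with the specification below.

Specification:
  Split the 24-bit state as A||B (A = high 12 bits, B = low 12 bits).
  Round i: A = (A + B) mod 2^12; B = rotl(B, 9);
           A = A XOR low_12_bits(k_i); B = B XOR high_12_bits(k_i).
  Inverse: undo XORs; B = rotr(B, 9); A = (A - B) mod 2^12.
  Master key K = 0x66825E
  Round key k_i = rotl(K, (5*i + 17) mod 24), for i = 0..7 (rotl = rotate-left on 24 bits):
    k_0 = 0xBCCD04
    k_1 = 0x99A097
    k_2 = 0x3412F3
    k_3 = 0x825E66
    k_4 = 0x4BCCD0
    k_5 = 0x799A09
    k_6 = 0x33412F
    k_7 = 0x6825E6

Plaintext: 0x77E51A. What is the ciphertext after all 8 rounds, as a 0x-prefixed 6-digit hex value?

0x6E5ACC

s_0 = plaintext = 0x77E51A
s_1 = Round(s_0, k_0) = 0x19CF6F
s_2 = Round(s_1, k_1) = 0x19C677
s_3 = Round(s_2, k_2) = 0xAE0D8F
s_4 = Round(s_3, k_3) = 0x609794
s_5 = Round(s_4, k_4) = 0x14DC4E
s_6 = Round(s_5, k_5) = 0x792A10
s_7 = Round(s_6, k_6) = 0x08D276
s_8 = Round(s_7, k_7) = 0x6E5ACC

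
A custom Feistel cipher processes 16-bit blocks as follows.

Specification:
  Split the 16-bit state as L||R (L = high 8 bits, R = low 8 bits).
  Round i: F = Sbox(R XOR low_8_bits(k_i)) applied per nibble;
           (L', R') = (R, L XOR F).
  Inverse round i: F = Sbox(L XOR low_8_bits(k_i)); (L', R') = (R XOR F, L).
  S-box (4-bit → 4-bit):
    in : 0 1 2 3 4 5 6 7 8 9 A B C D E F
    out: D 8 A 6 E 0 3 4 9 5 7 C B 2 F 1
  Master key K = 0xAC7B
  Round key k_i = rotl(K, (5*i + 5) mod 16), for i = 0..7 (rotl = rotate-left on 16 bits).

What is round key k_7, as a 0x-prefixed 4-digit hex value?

K = 0xAC7B
k_0 = rotl(K, (5*0+5) mod 16) = rotl(K, 5) = 0x8F75
k_1 = rotl(K, (5*1+5) mod 16) = rotl(K, 10) = 0xEEB1
k_2 = rotl(K, (5*2+5) mod 16) = rotl(K, 15) = 0xD63D
k_3 = rotl(K, (5*3+5) mod 16) = rotl(K, 4) = 0xC7BA
k_4 = rotl(K, (5*4+5) mod 16) = rotl(K, 9) = 0xF758
k_5 = rotl(K, (5*5+5) mod 16) = rotl(K, 14) = 0xEB1E
k_6 = rotl(K, (5*6+5) mod 16) = rotl(K, 3) = 0x63DD
k_7 = rotl(K, (5*7+5) mod 16) = rotl(K, 8) = 0x7BAC

0x7BAC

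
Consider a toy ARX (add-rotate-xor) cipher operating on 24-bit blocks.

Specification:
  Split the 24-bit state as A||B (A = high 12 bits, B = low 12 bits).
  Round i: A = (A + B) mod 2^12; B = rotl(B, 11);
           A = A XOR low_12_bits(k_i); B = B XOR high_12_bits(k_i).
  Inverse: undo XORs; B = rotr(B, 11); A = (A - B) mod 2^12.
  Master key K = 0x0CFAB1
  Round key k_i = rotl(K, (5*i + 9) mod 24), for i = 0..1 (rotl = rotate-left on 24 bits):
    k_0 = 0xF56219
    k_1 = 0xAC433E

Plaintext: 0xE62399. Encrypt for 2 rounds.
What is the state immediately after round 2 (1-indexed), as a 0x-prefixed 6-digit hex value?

0x942989

s_0 = plaintext = 0xE62399
s_1 = Round(s_0, k_0) = 0x3E269A
s_2 = Round(s_1, k_1) = 0x942989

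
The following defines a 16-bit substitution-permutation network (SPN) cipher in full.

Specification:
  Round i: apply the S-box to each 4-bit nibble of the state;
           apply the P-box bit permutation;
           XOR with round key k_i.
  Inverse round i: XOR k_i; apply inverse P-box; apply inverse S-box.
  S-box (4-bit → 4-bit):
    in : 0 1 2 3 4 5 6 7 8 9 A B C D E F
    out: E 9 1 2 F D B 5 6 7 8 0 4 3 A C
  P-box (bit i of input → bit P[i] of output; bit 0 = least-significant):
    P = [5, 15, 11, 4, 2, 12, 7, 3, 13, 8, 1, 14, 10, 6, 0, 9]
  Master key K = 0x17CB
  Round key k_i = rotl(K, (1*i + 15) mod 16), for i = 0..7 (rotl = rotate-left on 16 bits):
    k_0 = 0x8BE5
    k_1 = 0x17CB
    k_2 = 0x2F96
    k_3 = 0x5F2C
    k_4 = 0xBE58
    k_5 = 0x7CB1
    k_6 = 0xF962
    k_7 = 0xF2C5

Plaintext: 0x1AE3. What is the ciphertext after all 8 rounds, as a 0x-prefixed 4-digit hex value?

0x476E

s_0 = plaintext = 0x1AE3
s_1 = Round(s_0, k_0) = 0x5DED
s_2 = Round(s_1, k_1) = 0xA0E2
s_3 = Round(s_2, k_2) = 0x7CBC
s_4 = Round(s_3, k_3) = 0x532F
s_5 = Round(s_4, k_4) = 0xB14D
s_6 = Round(s_5, k_5) = 0x8C1D
s_7 = Round(s_6, k_6) = 0x790D
s_8 = Round(s_7, k_7) = 0x476E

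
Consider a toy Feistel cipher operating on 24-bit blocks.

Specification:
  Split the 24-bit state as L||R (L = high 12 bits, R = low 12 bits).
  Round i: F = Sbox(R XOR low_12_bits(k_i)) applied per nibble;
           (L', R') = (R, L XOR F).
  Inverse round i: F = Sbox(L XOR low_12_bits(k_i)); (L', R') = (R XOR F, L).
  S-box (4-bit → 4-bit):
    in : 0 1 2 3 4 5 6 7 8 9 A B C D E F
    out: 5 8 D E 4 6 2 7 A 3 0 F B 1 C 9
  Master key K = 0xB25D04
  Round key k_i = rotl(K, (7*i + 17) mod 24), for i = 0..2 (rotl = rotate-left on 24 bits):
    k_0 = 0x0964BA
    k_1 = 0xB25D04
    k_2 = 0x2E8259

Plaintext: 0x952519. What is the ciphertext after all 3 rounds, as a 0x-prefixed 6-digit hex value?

0xE73A8C

s_0 = plaintext = 0x952519
s_1 = Round(s_0, k_0) = 0x51915C
s_2 = Round(s_1, k_1) = 0x15CE73
s_3 = Round(s_2, k_2) = 0xE73A8C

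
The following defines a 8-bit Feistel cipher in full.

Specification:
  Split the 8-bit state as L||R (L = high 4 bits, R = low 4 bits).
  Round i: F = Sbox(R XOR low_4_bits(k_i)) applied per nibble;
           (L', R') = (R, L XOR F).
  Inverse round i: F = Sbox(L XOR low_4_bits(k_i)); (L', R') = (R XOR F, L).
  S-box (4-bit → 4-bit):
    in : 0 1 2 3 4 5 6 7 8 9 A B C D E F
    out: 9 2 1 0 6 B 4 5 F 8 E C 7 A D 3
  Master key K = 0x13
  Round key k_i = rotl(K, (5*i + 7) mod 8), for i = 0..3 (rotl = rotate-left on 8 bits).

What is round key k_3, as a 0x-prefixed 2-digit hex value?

0xC4

K = 0x13
k_0 = rotl(K, (5*0+7) mod 8) = rotl(K, 7) = 0x89
k_1 = rotl(K, (5*1+7) mod 8) = rotl(K, 4) = 0x31
k_2 = rotl(K, (5*2+7) mod 8) = rotl(K, 1) = 0x26
k_3 = rotl(K, (5*3+7) mod 8) = rotl(K, 6) = 0xC4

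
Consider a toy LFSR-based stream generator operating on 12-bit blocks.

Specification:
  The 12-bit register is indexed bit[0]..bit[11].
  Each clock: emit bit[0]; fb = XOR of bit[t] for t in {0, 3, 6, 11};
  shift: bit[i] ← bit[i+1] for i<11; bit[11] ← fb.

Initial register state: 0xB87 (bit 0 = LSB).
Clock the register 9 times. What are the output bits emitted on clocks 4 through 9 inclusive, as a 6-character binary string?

000011

reg_0 = 0xB87
clock 1: out=1, reg = 0x5C3
clock 2: out=1, reg = 0x2E1
clock 3: out=1, reg = 0x170
clock 4: out=0, reg = 0x8B8
clock 5: out=0, reg = 0x45C
clock 6: out=0, reg = 0x22E
clock 7: out=0, reg = 0x917
clock 8: out=1, reg = 0x48B
clock 9: out=1, reg = 0x245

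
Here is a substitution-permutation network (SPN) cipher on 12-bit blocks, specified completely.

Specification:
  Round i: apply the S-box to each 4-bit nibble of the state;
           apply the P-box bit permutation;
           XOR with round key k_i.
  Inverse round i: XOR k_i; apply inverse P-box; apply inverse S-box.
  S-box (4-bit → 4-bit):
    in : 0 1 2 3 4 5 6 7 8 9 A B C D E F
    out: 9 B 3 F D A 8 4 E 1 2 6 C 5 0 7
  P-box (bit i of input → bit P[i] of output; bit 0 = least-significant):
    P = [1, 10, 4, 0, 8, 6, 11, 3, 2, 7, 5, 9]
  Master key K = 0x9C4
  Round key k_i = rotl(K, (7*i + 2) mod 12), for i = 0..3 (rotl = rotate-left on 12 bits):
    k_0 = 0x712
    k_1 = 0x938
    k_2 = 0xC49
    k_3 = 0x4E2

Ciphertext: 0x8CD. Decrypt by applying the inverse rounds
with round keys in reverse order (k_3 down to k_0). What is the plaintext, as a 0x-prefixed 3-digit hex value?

s_0 = ciphertext = 0x8CD
s_1 = InvRound(s_0, k_3) = 0xDC1
s_2 = InvRound(s_1, k_2) = 0xA0E
s_3 = InvRound(s_2, k_1) = 0x49D
s_4 = InvRound(s_3, k_0) = 0x100

0x100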